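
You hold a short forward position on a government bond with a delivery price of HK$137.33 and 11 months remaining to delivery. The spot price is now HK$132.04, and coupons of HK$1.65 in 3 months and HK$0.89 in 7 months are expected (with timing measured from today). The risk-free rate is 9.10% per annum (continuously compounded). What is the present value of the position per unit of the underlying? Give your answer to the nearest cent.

PV(remaining coupons) I = 1.65·e^(−0.0910·3/12) + 0.89·e^(−0.0910·7/12) = 2.4569
Current forward F = (S − I)·e^(rT) = (132.04 − 2.4569)·e^(0.0910·11/12) = 129.5831 × 1.086995 = 140.8562
Value (long) = (F − K)·e^(−rT) = (140.8562 − 137.33) × 0.919968 = 3.2440
Short position value = −(long value) = -HK$3.24

-HK$3.24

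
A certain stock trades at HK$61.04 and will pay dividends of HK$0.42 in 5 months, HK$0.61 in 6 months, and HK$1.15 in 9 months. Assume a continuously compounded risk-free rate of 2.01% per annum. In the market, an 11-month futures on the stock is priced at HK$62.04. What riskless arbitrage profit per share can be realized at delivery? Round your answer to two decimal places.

HK$2.06 per share

PV(dividends) I = 0.42·e^(−0.0201·5/12) + 0.61·e^(−0.0201·6/12) + 1.15·e^(−0.0201·9/12) = 2.1532
Fair futures F* = (S − I)·e^(rT) = (61.04 − 2.1532)·e^0.018425 = 58.8868 × 1.018596 = 59.9819
Market HK$62.04 > fair 59.9819: forward overpriced → cash-and-carry (borrow at r, buy the stock and collect the dividends, short the forward).
Profit at T = |F_mkt − F*| = |62.04 − 59.9819| = HK$2.06 per share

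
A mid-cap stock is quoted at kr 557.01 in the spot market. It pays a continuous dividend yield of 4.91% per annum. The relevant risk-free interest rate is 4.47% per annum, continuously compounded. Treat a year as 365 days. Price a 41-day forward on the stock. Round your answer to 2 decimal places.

kr 556.73

F = S·e^((r − q)T) = 557.01 · e^((0.0447 − 0.0491) × 41/365)
= 557.01 · e^-0.000494 = 557.01 × 0.999506
F = kr 556.73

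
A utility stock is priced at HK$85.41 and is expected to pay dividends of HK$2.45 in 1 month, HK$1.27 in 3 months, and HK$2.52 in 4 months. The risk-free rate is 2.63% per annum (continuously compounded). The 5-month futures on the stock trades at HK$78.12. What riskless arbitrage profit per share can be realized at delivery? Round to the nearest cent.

HK$1.96 per share

PV(dividends) I = 2.45·e^(−0.0263·1/12) + 1.27·e^(−0.0263·3/12) + 2.52·e^(−0.0263·4/12) = 6.2043
Fair futures F* = (S − I)·e^(rT) = (85.41 − 6.2043)·e^0.010958 = 79.2057 × 1.011018 = 80.0784
Market HK$78.12 < fair 80.0784: forward underpriced → reverse cash-and-carry (short the stock, invest proceeds at r, pay the dividends, go long the forward).
Profit at T = |F_mkt − F*| = |78.12 − 80.0784| = HK$1.96 per share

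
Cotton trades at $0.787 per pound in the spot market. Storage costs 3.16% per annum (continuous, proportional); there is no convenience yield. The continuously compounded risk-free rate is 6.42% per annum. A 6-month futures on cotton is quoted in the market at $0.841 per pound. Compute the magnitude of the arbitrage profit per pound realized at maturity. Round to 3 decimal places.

$0.015 per pound

Fair futures: F* = S·e^(carry·T), with carry = (r + u) = 0.0642 + 0.0316 = 0.0958
F* = 0.787 · e^(0.0958 × 6/12) = 0.787 · e^0.047900 = 0.787 × 1.049066 = $0.8256
Market $0.841 > fair $0.8256: forward overpriced → cash-and-carry (buy spot, short the forward).
At maturity, profit = |F_mkt − F*| = |0.841 − 0.8256| = $0.015 per pound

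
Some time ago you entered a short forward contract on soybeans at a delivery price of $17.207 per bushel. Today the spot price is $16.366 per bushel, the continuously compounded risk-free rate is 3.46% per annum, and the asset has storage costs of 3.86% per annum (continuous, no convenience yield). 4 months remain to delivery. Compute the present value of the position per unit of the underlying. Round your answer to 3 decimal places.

$0.432 per bushel

Current fair forward for the remaining 4 months: F = S·e^((r + u)·T), (r + u) = 0.0346 + 0.0386 = 0.0732
F = 16.366 · e^(0.0732 × 4/12) = 16.366 × 1.024700 = 16.7702
Value of long forward = (F − K)·e^(−rT) = (16.7702 − 17.207) · e^(−0.0346·4/12)
= -0.4368 × 0.988533 = -0.432
Short position value = −(long value) = $0.432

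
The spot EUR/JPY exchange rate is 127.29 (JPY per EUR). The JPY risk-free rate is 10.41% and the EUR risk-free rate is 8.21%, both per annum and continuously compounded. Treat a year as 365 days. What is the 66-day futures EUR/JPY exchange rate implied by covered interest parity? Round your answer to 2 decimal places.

127.80

F = S·e^((r_JPY − r_EUR)T) = 127.29 · e^((0.1041 − 0.0821) × 66/365)
= 127.29 · e^0.003978 = 127.29 × 1.003986
F = 127.80 JPY per EUR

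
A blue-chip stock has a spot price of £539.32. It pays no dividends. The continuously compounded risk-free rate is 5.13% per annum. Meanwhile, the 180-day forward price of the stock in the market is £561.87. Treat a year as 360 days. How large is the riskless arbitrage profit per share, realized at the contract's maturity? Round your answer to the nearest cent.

£8.54 per share

Fair forward: F* = S·e^(carry·T), with carry = r = 0.0513
F* = 539.32 · e^(0.0513 × 180/360) = 539.32 · e^0.025650 = 539.32 × 1.025982 = £553.3326
Market £561.87 > fair £553.3326: forward overpriced → cash-and-carry (buy spot, short the forward).
At maturity, profit = |F_mkt − F*| = |561.87 − 553.3326| = £8.54 per share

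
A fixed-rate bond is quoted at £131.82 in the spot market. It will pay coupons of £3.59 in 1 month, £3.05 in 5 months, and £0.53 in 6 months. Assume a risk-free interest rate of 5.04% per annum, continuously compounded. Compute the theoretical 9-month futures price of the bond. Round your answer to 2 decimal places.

PV(coupons) I = 3.59·e^(−0.0504·1/12) + 3.05·e^(−0.0504·5/12) + 0.53·e^(−0.0504·6/12)
I = 3.5750 + 2.9866 + 0.5168 = 7.0784
F = (S − I)·e^(rT) = (131.82 − 7.0784) · e^(0.0504·9/12)
= 124.7416 · e^0.037800 = 124.7416 × 1.038524 = £129.55

£129.55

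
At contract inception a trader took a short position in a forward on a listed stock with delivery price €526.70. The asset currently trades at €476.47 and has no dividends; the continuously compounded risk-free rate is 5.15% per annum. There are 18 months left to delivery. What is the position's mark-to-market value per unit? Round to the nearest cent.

€11.07

Current fair forward for the remaining 18 months: F = S·e^(r·T), r = 0.0515
F = 476.47 · e^(0.0515 × 18/12) = 476.47 × 1.080312 = 514.7363
Value of long forward = (F − K)·e^(−rT) = (514.7363 − 526.70) · e^(−0.0515·18/12)
= -11.9637 × 0.925658 = -11.07
Short position value = −(long value) = €11.07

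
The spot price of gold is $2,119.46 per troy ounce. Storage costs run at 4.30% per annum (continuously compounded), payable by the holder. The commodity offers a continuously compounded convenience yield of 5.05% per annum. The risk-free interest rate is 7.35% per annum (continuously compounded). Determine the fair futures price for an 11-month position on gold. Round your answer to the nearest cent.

Net carry = r + u − y = 0.0735 + 0.0430 − 0.0505 = 0.0660
F = S·e^((r+u−y)T) = 2119.46 · e^(0.0660 × 11/12) = 2119.46 · e^0.06050000
= 2119.46 × 1.06236760 = $2,251.65 per troy ounce

$2,251.65 per troy ounce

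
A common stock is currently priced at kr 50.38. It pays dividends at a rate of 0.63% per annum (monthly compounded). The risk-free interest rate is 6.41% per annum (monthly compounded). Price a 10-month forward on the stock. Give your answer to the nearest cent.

kr 52.86

F = S · (1+r/12)^(12T) / (1+q/12)^(12T)
= 50.38 × 1.054719 / 1.005262 = 50.38 × 1.049198
F = kr 52.86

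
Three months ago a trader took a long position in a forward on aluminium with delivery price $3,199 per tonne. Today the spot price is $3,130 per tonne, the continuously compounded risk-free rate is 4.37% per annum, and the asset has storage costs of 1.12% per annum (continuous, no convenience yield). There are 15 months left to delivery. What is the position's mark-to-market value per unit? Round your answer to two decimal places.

Current fair forward for the remaining 15 months: F = S·e^((r + u)·T), (r + u) = 0.0437 + 0.0112 = 0.0549
F = 3130 · e^(0.0549 × 15/12) = 3130 × 1.07103450 = 3352.3380
Value of long forward = (F − K)·e^(−rT) = (3352.3380 − 3199) · e^(−0.0437·15/12)
= 153.3380 × 0.94684015 = 145.19

$145.19 per tonne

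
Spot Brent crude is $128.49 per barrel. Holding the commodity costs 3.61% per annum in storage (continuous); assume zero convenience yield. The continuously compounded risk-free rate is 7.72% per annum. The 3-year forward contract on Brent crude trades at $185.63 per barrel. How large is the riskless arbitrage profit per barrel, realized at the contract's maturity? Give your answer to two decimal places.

Fair forward: F* = S·e^(carry·T), with carry = (r + u) = 0.0772 + 0.0361 = 0.1133
F* = 128.49 · e^(0.1133 × 3) = 128.49 · e^0.339900 = 128.49 × 1.404807 = $180.5037
Market $185.63 > fair $180.5037: forward overpriced → cash-and-carry (buy spot, short the forward).
At maturity, profit = |F_mkt − F*| = |185.63 − 180.5037| = $5.13 per barrel

$5.13 per barrel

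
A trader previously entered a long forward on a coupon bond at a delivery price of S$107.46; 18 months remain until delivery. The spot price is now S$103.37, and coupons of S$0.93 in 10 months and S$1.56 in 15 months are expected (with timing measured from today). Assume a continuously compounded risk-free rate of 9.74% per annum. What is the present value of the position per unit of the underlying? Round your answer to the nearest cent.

PV(remaining coupons) I = 0.93·e^(−0.0974·10/12) + 1.56·e^(−0.0974·15/12) = 2.2387
Current forward F = (S − I)·e^(rT) = (103.37 − 2.2387)·e^(0.0974·18/12) = 101.1313 × 1.157312 = 117.0405
Value (long) = (F − K)·e^(−rT) = (117.0405 − 107.46) × 0.864071 = 8.2782
Value = S$8.28

S$8.28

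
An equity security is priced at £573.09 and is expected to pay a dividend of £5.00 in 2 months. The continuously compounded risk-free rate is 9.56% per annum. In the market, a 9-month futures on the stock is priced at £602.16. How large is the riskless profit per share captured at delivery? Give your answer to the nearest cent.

£8.24 per share

PV(dividends) I = 5.00·e^(−0.0956·2/12) = 4.9210
Fair futures F* = (S − I)·e^(rT) = (573.09 − 4.9210)·e^0.071700 = 568.1690 × 1.074333 = 610.4027
Market £602.16 < fair 610.4027: forward underpriced → reverse cash-and-carry (short the stock, invest proceeds at r, pay the dividends, go long the forward).
Profit at T = |F_mkt − F*| = |602.16 − 610.4027| = £8.24 per share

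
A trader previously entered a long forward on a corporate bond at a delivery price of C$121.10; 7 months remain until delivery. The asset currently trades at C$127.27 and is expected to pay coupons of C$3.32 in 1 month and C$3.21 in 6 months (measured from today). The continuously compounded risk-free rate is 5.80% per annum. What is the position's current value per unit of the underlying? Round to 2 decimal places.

C$3.78

PV(remaining coupons) I = 3.32·e^(−0.0580·1/12) + 3.21·e^(−0.0580·6/12) = 6.4222
Current forward F = (S − I)·e^(rT) = (127.27 − 6.4222)·e^(0.0580·7/12) = 120.8478 × 1.034412 = 125.0064
Value (long) = (F − K)·e^(−rT) = (125.0064 − 121.10) × 0.966733 = 3.7764
Value = C$3.78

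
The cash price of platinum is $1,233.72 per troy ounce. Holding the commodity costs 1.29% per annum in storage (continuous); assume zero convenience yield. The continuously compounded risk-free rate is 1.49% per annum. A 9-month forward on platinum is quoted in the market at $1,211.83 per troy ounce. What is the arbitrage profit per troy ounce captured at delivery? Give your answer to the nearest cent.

Fair forward: F* = S·e^(carry·T), with carry = (r + u) = 0.0149 + 0.0129 = 0.0278
F* = 1233.72 · e^(0.0278 × 9/12) = 1233.72 · e^0.02085000 = 1233.72 × 1.02106888 = $1259.7131
Market $1211.83 < fair $1259.7131: forward underpriced → reverse cash-and-carry (short spot, go long the forward).
At maturity, profit = |F_mkt − F*| = |1211.83 − 1259.7131| = $47.88 per troy ounce

$47.88 per troy ounce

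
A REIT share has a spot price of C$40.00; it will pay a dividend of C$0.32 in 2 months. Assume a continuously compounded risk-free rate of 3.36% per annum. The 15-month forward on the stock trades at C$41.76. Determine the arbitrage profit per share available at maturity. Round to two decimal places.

C$0.38 per share

PV(dividends) I = 0.32·e^(−0.0336·2/12) = 0.3182
Fair forward F* = (S − I)·e^(rT) = (40.00 − 0.3182)·e^0.042000 = 39.6818 × 1.042894 = 41.3839
Market C$41.76 > fair 41.3839: forward overpriced → cash-and-carry (borrow at r, buy the stock and collect the dividends, short the forward).
Profit at T = |F_mkt − F*| = |41.76 − 41.3839| = C$0.38 per share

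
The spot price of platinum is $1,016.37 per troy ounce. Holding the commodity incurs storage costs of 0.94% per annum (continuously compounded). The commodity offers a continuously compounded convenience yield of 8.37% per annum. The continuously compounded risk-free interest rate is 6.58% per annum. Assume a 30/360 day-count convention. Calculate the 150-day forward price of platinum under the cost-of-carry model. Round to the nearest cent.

$1,012.78 per troy ounce

Net carry = r + u − y = 0.0658 + 0.0094 − 0.0837 = -0.0085
F = S·e^((r+u−y)T) = 1016.37 · e^(-0.0085 × 150/360) = 1016.37 · e^-0.00354167
= 1016.37 × 0.99646459 = $1,012.78 per troy ounce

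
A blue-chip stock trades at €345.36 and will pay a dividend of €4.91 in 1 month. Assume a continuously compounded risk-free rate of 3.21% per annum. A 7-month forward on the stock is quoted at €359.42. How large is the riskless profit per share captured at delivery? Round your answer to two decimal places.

PV(dividends) I = 4.91·e^(−0.0321·1/12) = 4.8969
Fair forward F* = (S − I)·e^(rT) = (345.36 − 4.8969)·e^0.018725 = 340.4631 × 1.018901 = 346.8982
Market €359.42 > fair 346.8982: forward overpriced → cash-and-carry (borrow at r, buy the stock and collect the dividends, short the forward).
Profit at T = |F_mkt − F*| = |359.42 − 346.8982| = €12.52 per share

€12.52 per share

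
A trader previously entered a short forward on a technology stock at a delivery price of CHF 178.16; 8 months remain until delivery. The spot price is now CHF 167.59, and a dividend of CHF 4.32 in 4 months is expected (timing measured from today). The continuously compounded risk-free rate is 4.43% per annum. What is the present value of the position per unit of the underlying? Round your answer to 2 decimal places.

CHF 9.64

PV(remaining dividends) I = 4.32·e^(−0.0443·4/12) = 4.2567
Current forward F = (S − I)·e^(rT) = (167.59 − 4.2567)·e^(0.0443·8/12) = 163.3333 × 1.029974 = 168.2291
Value (long) = (F − K)·e^(−rT) = (168.2291 − 178.16) × 0.970899 = -9.6419
Short position value = −(long value) = CHF 9.64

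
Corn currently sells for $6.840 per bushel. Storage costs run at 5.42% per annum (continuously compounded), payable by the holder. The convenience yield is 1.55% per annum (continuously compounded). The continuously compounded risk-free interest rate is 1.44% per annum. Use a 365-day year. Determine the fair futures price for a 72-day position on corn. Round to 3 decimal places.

$6.912 per bushel

Net carry = r + u − y = 0.0144 + 0.0542 − 0.0155 = 0.0531
F = S·e^((r+u−y)T) = 6.840 · e^(0.0531 × 72/365) = 6.840 · e^0.010475
= 6.840 × 1.010530 = $6.912 per bushel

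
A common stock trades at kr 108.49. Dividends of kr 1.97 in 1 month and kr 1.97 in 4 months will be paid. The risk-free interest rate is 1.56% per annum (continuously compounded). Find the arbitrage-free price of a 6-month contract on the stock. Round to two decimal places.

kr 105.38

PV(dividends) I = 1.97·e^(−0.0156·1/12) + 1.97·e^(−0.0156·4/12)
I = 1.9674 + 1.9598 = 3.9272
F = (S − I)·e^(rT) = (108.49 − 3.9272) · e^(0.0156·6/12)
= 104.5628 · e^0.007800 = 104.5628 × 1.007830 = kr 105.38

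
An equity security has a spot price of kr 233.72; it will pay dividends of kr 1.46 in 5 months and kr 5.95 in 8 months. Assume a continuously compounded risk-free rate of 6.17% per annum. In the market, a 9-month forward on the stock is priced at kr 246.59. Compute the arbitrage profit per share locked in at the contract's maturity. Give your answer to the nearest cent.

PV(dividends) I = 1.46·e^(−0.0617·5/12) + 5.95·e^(−0.0617·8/12) = 7.1332
Fair forward F* = (S − I)·e^(rT) = (233.72 − 7.1332)·e^0.046275 = 226.5868 × 1.047362 = 237.3184
Market kr 246.59 > fair 237.3184: forward overpriced → cash-and-carry (borrow at r, buy the stock and collect the dividends, short the forward).
Profit at T = |F_mkt − F*| = |246.59 − 237.3184| = kr 9.27 per share

kr 9.27 per share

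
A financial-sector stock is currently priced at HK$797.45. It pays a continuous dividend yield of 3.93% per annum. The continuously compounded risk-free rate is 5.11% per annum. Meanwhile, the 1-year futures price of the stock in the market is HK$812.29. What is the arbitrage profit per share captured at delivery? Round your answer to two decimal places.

Fair futures: F* = S·e^(carry·T), with carry = (r − q) = 0.0511 − 0.0393 = 0.0118
F* = 797.45 · e^(0.0118 × 1) = 797.45 · e^0.011800 = 797.45 × 1.011870 = HK$806.9157
Market HK$812.29 > fair HK$806.9157: forward overpriced → cash-and-carry (buy spot, short the forward).
At maturity, profit = |F_mkt − F*| = |812.29 − 806.9157| = HK$5.37 per share

HK$5.37 per share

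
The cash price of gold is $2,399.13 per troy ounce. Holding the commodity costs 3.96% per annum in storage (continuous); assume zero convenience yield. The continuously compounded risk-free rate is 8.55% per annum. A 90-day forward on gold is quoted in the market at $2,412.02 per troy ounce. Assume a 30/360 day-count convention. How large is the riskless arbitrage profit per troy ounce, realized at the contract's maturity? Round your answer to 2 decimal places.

$63.33 per troy ounce

Fair forward: F* = S·e^(carry·T), with carry = (r + u) = 0.0855 + 0.0396 = 0.1251
F* = 2399.13 · e^(0.1251 × 90/360) = 2399.13 · e^0.03127500 = 2399.13 × 1.03176920 = $2475.3484
Market $2412.02 < fair $2475.3484: forward underpriced → reverse cash-and-carry (short spot, go long the forward).
At maturity, profit = |F_mkt − F*| = |2412.02 − 2475.3484| = $63.33 per troy ounce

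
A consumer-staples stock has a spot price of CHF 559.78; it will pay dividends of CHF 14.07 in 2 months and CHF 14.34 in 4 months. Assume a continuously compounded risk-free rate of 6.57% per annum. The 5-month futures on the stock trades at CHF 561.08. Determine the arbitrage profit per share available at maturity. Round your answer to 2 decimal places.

PV(dividends) I = 14.07·e^(−0.0657·2/12) + 14.34·e^(−0.0657·4/12) = 27.9461
Fair futures F* = (S − I)·e^(rT) = (559.78 − 27.9461)·e^0.027375 = 531.8339 × 1.027753 = 546.5939
Market CHF 561.08 > fair 546.5939: forward overpriced → cash-and-carry (borrow at r, buy the stock and collect the dividends, short the forward).
Profit at T = |F_mkt − F*| = |561.08 − 546.5939| = CHF 14.49 per share

CHF 14.49 per share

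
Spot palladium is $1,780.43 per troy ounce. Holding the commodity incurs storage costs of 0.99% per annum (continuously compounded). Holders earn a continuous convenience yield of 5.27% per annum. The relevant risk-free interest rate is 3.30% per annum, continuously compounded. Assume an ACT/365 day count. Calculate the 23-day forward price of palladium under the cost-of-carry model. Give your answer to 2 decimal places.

$1,779.33 per troy ounce

Net carry = r + u − y = 0.0330 + 0.0099 − 0.0527 = -0.0098
F = S·e^((r+u−y)T) = 1780.43 · e^(-0.0098 × 23/365) = 1780.43 · e^-0.00061753
= 1780.43 × 0.99938266 = $1,779.33 per troy ounce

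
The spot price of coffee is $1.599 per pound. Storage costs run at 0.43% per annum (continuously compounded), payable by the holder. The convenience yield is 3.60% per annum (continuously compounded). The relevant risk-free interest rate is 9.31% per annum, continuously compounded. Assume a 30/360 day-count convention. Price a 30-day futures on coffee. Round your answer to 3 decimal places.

Net carry = r + u − y = 0.0931 + 0.0043 − 0.0360 = 0.0614
F = S·e^((r+u−y)T) = 1.599 · e^(0.0614 × 30/360) = 1.599 · e^0.005117
= 1.599 × 1.005130 = $1.607 per pound

$1.607 per pound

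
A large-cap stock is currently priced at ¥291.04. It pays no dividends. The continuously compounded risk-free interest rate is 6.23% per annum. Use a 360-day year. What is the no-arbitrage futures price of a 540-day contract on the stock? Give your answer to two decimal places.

F = S·e^(rT) = 291.04 · e^(0.0623 × 540/360)
= 291.04 · e^0.093450 = 291.04 × 1.097956
F = ¥319.55

¥319.55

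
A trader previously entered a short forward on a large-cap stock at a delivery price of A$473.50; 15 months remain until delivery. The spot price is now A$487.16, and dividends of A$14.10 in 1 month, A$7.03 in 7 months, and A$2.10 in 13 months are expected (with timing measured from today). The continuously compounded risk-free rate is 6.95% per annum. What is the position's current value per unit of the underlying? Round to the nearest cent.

PV(remaining dividends) I = 14.10·e^(−0.0695·1/12) + 7.03·e^(−0.0695·7/12) + 2.10·e^(−0.0695·13/12) = 22.7170
Current forward F = (S − I)·e^(rT) = (487.16 − 22.7170)·e^(0.0695·15/12) = 464.4430 × 1.090760 = 506.5958
Value (long) = (F − K)·e^(−rT) = (506.5958 − 473.50) × 0.916792 = 30.3420
Short position value = −(long value) = -A$30.34

-A$30.34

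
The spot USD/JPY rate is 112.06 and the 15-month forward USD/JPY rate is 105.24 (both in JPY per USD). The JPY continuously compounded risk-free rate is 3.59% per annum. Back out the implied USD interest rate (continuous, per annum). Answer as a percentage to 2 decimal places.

8.61%

F = S·e^((r_JPY − r_USD)T) ⇒ r_USD = r_JPY − ln(F/S)/T
ln(105.24/112.06) = -0.062791; /(15/12) = -0.050233
r_USD = 0.0359 + 0.050233 = 0.086133
r_USD = 8.61%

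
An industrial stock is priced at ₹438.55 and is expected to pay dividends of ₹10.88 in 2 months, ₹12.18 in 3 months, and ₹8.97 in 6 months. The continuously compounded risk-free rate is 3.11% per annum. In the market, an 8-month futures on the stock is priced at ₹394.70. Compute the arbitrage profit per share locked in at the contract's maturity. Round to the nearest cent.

PV(dividends) I = 10.88·e^(−0.0311·2/12) + 12.18·e^(−0.0311·3/12) + 8.97·e^(−0.0311·6/12) = 31.7410
Fair futures F* = (S − I)·e^(rT) = (438.55 − 31.7410)·e^0.020733 = 406.8090 × 1.020949 = 415.3312
Market ₹394.70 < fair 415.3312: forward underpriced → reverse cash-and-carry (short the stock, invest proceeds at r, pay the dividends, go long the forward).
Profit at T = |F_mkt − F*| = |394.70 − 415.3312| = ₹20.63 per share

₹20.63 per share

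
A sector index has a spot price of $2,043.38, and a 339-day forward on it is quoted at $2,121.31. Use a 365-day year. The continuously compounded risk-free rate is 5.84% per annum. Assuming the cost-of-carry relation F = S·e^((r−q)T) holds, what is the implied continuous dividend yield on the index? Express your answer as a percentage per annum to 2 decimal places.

From F = S·e^((r−q)T): (r − q) = ln(F/S)/T
ln(2121.31/2043.38) = ln(1.038138) = 0.037429
(r − q) = 0.037429 / (339/365) = 0.040300
q = r − ln(F/S)/T = 0.0584 − 0.040300 = 0.018100
q = 1.81%

1.81%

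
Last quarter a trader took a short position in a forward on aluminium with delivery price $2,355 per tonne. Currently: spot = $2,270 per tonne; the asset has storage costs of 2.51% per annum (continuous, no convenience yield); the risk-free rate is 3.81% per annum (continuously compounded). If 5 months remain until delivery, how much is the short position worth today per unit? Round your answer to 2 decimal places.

Current fair forward for the remaining 5 months: F = S·e^((r + u)·T), (r + u) = 0.0381 + 0.0251 = 0.0632
F = 2270 · e^(0.0632 × 5/12) = 2270 × 1.02668312 = 2330.5707
Value of long forward = (F − K)·e^(−rT) = (2330.5707 − 2355) · e^(−0.0381·5/12)
= -24.4293 × 0.98425034 = -24.04
Short position value = −(long value) = $24.04

$24.04 per tonne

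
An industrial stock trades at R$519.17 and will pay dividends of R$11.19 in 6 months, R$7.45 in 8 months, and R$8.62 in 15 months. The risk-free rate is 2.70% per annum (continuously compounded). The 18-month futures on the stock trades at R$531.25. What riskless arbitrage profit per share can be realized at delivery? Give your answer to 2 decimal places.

R$18.42 per share

PV(dividends) I = 11.19·e^(−0.0270·6/12) + 7.45·e^(−0.0270·8/12) + 8.62·e^(−0.0270·15/12) = 26.6910
Fair futures F* = (S − I)·e^(rT) = (519.17 − 26.6910)·e^0.040500 = 492.4790 × 1.041331 = 512.8336
Market R$531.25 > fair 512.8336: forward overpriced → cash-and-carry (borrow at r, buy the stock and collect the dividends, short the forward).
Profit at T = |F_mkt − F*| = |531.25 − 512.8336| = R$18.42 per share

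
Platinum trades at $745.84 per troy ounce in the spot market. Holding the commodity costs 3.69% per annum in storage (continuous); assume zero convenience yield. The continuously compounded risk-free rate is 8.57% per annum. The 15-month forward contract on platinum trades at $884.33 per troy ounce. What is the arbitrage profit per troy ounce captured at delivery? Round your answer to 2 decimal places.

$14.97 per troy ounce

Fair forward: F* = S·e^(carry·T), with carry = (r + u) = 0.0857 + 0.0369 = 0.1226
F* = 745.84 · e^(0.1226 × 15/12) = 745.84 · e^0.153250 = 745.84 × 1.165616 = $869.3630
Market $884.33 > fair $869.3630: forward overpriced → cash-and-carry (buy spot, short the forward).
At maturity, profit = |F_mkt − F*| = |884.33 − 869.3630| = $14.97 per troy ounce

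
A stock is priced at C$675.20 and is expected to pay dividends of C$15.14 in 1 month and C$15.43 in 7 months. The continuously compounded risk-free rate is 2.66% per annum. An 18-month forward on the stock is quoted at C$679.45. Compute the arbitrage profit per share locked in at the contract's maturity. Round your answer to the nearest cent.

C$8.30 per share

PV(dividends) I = 15.14·e^(−0.0266·1/12) + 15.43·e^(−0.0266·7/12) = 30.2989
Fair forward F* = (S − I)·e^(rT) = (675.20 − 30.2989)·e^0.039900 = 644.9011 × 1.040707 = 671.1531
Market C$679.45 > fair 671.1531: forward overpriced → cash-and-carry (borrow at r, buy the stock and collect the dividends, short the forward).
Profit at T = |F_mkt − F*| = |679.45 − 671.1531| = C$8.30 per share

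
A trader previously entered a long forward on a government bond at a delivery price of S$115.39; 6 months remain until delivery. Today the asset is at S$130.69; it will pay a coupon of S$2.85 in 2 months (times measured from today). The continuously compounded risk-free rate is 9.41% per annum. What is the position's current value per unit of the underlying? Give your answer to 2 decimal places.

PV(remaining coupons) I = 2.85·e^(−0.0941·2/12) = 2.8057
Current forward F = (S − I)·e^(rT) = (130.69 − 2.8057)·e^(0.0941·6/12) = 127.8843 × 1.048174 = 134.0450
Value (long) = (F − K)·e^(−rT) = (134.0450 − 115.39) × 0.954040 = 17.7976
Value = S$17.80

S$17.80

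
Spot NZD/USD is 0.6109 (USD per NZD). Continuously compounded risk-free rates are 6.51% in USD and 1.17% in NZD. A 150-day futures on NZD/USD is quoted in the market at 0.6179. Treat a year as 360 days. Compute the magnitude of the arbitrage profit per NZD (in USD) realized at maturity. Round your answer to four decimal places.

Fair futures: F* = S·e^(carry·T), with carry = (r_USD − r_NZD) = 0.0651 − 0.0117 = 0.0534
F* = 0.6109 · e^(0.0534 × 150/360) = 0.6109 · e^0.022250 = 0.6109 × 1.022499 = 0.6246
Market 0.6179 < fair 0.6246: forward underpriced → reverse cash-and-carry (short spot, go long the forward).
At maturity, profit = |F_mkt − F*| = |0.6179 − 0.6246| = 0.0067 per NZD (in USD)

0.0067 per NZD (in USD)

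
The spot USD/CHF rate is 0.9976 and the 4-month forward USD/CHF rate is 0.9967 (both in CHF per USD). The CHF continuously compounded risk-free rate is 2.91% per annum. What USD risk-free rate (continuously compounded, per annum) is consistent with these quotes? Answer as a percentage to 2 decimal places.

F = S·e^((r_CHF − r_USD)T) ⇒ r_USD = r_CHF − ln(F/S)/T
ln(0.9967/0.9976) = -0.000903; /(4/12) = -0.002709
r_USD = 0.0291 + 0.002709 = 0.031809
r_USD = 3.18%

3.18%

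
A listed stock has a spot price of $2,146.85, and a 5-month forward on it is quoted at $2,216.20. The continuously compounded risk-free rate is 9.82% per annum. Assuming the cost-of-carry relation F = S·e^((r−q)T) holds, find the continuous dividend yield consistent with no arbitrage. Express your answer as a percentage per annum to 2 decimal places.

From F = S·e^((r−q)T): (r − q) = ln(F/S)/T
ln(2216.20/2146.85) = ln(1.032303) = 0.031792
(r − q) = 0.031792 / (5/12) = 0.076301
q = r − ln(F/S)/T = 0.0982 − 0.076301 = 0.021899
q = 2.19%

2.19%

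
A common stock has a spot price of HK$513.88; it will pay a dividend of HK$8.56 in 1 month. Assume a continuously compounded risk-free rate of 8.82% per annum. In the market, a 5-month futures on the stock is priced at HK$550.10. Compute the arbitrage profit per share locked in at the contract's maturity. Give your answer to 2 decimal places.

HK$25.80 per share

PV(dividends) I = 8.56·e^(−0.0882·1/12) = 8.4973
Fair futures F* = (S − I)·e^(rT) = (513.88 − 8.4973)·e^0.036750 = 505.3827 × 1.037434 = 524.3012
Market HK$550.10 > fair 524.3012: forward overpriced → cash-and-carry (borrow at r, buy the stock and collect the dividends, short the forward).
Profit at T = |F_mkt − F*| = |550.10 − 524.3012| = HK$25.80 per share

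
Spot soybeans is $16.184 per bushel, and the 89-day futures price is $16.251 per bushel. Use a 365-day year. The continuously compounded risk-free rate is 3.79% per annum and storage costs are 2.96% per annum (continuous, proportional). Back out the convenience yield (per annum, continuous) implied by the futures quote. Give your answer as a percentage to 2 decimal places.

F = S·e^((r+u−y)T) ⇒ (r+u−y) = ln(F/S)/T
ln(16.251/16.184) = 0.004131; /T ⇒ 0.016942
y = r + u − ln(F/S)/T = 0.0379 + 0.0296 − 0.016942 = 0.050558
y = 5.06%

5.06%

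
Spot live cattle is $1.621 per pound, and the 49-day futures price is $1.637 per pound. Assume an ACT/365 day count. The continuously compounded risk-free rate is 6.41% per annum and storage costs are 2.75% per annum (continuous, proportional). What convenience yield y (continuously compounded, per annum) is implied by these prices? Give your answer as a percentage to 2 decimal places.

1.84%

F = S·e^((r+u−y)T) ⇒ (r+u−y) = ln(F/S)/T
ln(1.637/1.621) = 0.009822; /T ⇒ 0.073164
y = r + u − ln(F/S)/T = 0.0641 + 0.0275 − 0.073164 = 0.018436
y = 1.84%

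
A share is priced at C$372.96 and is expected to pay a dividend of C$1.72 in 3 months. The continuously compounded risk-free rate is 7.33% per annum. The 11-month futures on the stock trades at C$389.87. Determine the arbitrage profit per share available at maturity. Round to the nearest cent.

C$7.20 per share

PV(dividends) I = 1.72·e^(−0.0733·3/12) = 1.6888
Fair futures F* = (S − I)·e^(rT) = (372.96 − 1.6888)·e^0.067192 = 371.2712 × 1.069501 = 397.0749
Market C$389.87 < fair 397.0749: forward underpriced → reverse cash-and-carry (short the stock, invest proceeds at r, pay the dividends, go long the forward).
Profit at T = |F_mkt − F*| = |389.87 − 397.0749| = C$7.20 per share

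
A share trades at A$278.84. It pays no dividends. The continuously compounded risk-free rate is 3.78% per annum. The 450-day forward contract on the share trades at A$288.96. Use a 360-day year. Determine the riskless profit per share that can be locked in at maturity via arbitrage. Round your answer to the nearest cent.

A$3.37 per share

Fair forward: F* = S·e^(carry·T), with carry = r = 0.0378
F* = 278.84 · e^(0.0378 × 450/360) = 278.84 · e^0.047250 = 278.84 × 1.048384 = A$292.3314
Market A$288.96 < fair A$292.3314: forward underpriced → reverse cash-and-carry (short spot, go long the forward).
At maturity, profit = |F_mkt − F*| = |288.96 − 292.3314| = A$3.37 per share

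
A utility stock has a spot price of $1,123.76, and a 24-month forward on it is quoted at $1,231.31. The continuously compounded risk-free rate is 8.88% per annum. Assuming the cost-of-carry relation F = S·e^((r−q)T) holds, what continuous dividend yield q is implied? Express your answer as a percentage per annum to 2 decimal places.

From F = S·e^((r−q)T): (r − q) = ln(F/S)/T
ln(1231.31/1123.76) = ln(1.095705) = 0.091398
(r − q) = 0.091398 / (24/12) = 0.045699
q = r − ln(F/S)/T = 0.0888 − 0.045699 = 0.043101
q = 4.31%

4.31%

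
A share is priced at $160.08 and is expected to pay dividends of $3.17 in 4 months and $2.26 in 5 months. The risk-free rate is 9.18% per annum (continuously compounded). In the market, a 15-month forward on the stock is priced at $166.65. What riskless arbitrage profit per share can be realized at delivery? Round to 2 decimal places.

$7.01 per share

PV(dividends) I = 3.17·e^(−0.0918·4/12) + 2.26·e^(−0.0918·5/12) = 5.2497
Fair forward F* = (S − I)·e^(rT) = (160.08 − 5.2497)·e^0.114750 = 154.8303 × 1.121593 = 173.6566
Market $166.65 < fair 173.6566: forward underpriced → reverse cash-and-carry (short the stock, invest proceeds at r, pay the dividends, go long the forward).
Profit at T = |F_mkt − F*| = |166.65 − 173.6566| = $7.01 per share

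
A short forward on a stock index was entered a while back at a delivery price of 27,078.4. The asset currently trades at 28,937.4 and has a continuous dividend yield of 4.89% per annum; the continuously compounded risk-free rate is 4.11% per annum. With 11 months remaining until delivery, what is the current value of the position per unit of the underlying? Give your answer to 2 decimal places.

Current fair forward for the remaining 11 months: F = S·e^((r − q)·T), (r − q) = 0.0411 − 0.0489 = -0.0078
F = 28937.4 · e^(-0.0078 × 11/12) = 28937.4 × 0.99287550 = 28731.2355
Value of long forward = (F − K)·e^(−rT) = (28731.2355 − 27078.4) · e^(−0.0411·11/12)
= 1652.8355 × 0.96302587 = 1591.72
Short position value = −(long value) = -1591.72

-1591.72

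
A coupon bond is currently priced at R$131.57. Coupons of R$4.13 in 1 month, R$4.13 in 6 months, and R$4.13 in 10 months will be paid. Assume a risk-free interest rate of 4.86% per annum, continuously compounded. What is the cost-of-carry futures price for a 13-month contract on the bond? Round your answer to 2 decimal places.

R$125.92

PV(coupons) I = 4.13·e^(−0.0486·1/12) + 4.13·e^(−0.0486·6/12) + 4.13·e^(−0.0486·10/12)
I = 4.1133 + 4.0309 + 3.9661 = 12.1103
F = (S − I)·e^(rT) = (131.57 − 12.1103) · e^(0.0486·13/12)
= 119.4597 · e^0.052650 = 119.4597 × 1.054061 = R$125.92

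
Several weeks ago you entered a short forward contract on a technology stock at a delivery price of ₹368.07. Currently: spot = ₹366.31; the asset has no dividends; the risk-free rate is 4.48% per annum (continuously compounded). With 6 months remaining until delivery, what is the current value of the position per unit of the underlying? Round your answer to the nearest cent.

Current fair forward for the remaining 6 months: F = S·e^(r·T), r = 0.0448
F = 366.31 · e^(0.0448 × 6/12) = 366.31 × 1.022653 = 374.6080
Value of long forward = (F − K)·e^(−rT) = (374.6080 − 368.07) · e^(−0.0448·6/12)
= 6.5380 × 0.977849 = 6.39
Short position value = −(long value) = -₹6.39

-₹6.39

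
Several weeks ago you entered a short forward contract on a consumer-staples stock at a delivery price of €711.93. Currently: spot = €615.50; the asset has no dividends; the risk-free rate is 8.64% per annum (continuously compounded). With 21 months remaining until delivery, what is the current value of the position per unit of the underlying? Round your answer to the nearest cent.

Current fair forward for the remaining 21 months: F = S·e^(r·T), r = 0.0864
F = 615.50 · e^(0.0864 × 21/12) = 615.50 × 1.163229 = 715.9674
Value of long forward = (F − K)·e^(−rT) = (715.9674 − 711.93) · e^(−0.0864·21/12)
= 4.0374 × 0.859676 = 3.47
Short position value = −(long value) = -€3.47

-€3.47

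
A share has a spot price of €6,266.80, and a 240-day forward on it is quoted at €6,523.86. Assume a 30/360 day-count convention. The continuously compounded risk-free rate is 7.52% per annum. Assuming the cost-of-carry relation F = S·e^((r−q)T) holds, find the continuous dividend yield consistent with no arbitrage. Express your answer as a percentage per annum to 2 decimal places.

From F = S·e^((r−q)T): (r − q) = ln(F/S)/T
ln(6523.86/6266.80) = ln(1.041019) = 0.040200
(r − q) = 0.040200 / (240/360) = 0.060300
q = r − ln(F/S)/T = 0.0752 − 0.060300 = 0.014900
q = 1.49%

1.49%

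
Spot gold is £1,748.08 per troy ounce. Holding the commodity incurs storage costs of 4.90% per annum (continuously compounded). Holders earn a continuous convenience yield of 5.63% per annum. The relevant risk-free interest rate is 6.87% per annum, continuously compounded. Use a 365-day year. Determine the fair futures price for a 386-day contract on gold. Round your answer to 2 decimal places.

Net carry = r + u − y = 0.0687 + 0.0490 − 0.0563 = 0.0614
F = S·e^((r+u−y)T) = 1748.08 · e^(0.0614 × 386/365) = 1748.08 · e^0.06493260
= 1748.08 × 1.06708710 = £1,865.35 per troy ounce

£1,865.35 per troy ounce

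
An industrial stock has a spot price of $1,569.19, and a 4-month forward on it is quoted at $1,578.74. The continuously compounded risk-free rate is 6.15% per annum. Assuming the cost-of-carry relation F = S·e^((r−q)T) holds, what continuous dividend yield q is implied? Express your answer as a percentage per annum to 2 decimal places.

From F = S·e^((r−q)T): (r − q) = ln(F/S)/T
ln(1578.74/1569.19) = ln(1.006086) = 0.006068
(r − q) = 0.006068 / (4/12) = 0.018204
q = r − ln(F/S)/T = 0.0615 − 0.018204 = 0.043296
q = 4.33%

4.33%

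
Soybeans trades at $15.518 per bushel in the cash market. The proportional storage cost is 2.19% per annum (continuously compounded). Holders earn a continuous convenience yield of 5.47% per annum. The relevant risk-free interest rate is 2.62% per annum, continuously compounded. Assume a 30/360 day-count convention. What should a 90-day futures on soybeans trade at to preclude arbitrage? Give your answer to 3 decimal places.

Net carry = r + u − y = 0.0262 + 0.0219 − 0.0547 = -0.0066
F = S·e^((r+u−y)T) = 15.518 · e^(-0.0066 × 90/360) = 15.518 · e^-0.001650
= 15.518 × 0.998351 = $15.492 per bushel

$15.492 per bushel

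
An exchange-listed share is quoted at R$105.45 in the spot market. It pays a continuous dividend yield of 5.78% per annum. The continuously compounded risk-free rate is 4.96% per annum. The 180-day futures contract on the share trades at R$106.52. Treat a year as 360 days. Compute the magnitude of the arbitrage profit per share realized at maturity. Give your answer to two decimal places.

R$1.50 per share

Fair futures: F* = S·e^(carry·T), with carry = (r − q) = 0.0496 − 0.0578 = -0.0082
F* = 105.45 · e^(-0.0082 × 180/360) = 105.45 · e^-0.004100 = 105.45 × 0.995908 = R$105.0185
Market R$106.52 > fair R$105.0185: forward overpriced → cash-and-carry (buy spot, short the forward).
At maturity, profit = |F_mkt − F*| = |106.52 − 105.0185| = R$1.50 per share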